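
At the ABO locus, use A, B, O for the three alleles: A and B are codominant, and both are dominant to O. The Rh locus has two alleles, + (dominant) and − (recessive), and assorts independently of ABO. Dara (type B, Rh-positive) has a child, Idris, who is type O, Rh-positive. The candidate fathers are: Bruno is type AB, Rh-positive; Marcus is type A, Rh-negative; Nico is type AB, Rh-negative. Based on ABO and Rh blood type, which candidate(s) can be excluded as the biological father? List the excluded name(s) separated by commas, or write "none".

Bruno, Nico

A candidate is excluded only if no genotype consistent with his phenotype could produce a type O, Rh-positive child with a type B, Rh-positive mother.
Bruno (type AB, Rh+): no genotype consistent with that phenotype can produce a type-O Rh+ child with a type-B mother.
Nico (type AB, Rh-): no genotype consistent with that phenotype can produce a type-O Rh+ child with a type-B mother.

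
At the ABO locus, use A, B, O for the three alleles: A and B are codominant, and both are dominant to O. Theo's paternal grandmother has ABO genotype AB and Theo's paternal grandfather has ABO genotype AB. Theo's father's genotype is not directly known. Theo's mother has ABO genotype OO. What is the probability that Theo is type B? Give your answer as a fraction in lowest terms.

Theo's father's ABO genotype from AB × AB: 1/4 AA, 1/2 AB, 1/4 BB.
Crossing each possibility with the mother OO and summing P(type B): 1/4·0 + 1/2·1/2 + 1/4·1 = 1/2.

1/2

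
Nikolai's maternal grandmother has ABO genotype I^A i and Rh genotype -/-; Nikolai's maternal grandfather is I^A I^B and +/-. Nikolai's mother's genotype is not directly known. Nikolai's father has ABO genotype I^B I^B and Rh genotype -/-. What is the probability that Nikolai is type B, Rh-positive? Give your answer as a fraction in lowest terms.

Nikolai's mother's ABO genotype from I^A i × I^A I^B: 1/4 I^A I^A, 1/4 I^A I^B, 1/4 I^A i, 1/4 I^B i.
Crossing each possibility with the father I^B I^B and summing P(type B): 1/4·0 + 1/4·1/2 + 1/4·1/2 + 1/4·1 = 1/2.
Similarly for Rh via the mother's Rh distribution: P(Rh+) = 1/4.
Independent loci: 1/2 × 1/4 = 1/8.

1/8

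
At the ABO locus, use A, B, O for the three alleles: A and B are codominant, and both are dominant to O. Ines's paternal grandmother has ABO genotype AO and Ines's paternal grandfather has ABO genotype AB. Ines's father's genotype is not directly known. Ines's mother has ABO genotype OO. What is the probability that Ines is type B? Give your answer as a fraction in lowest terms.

1/4

Ines's father's ABO genotype from AO × AB: 1/4 AA, 1/4 AB, 1/4 AO, 1/4 BO.
Crossing each possibility with the mother OO and summing P(type B): 1/4·0 + 1/4·1/2 + 1/4·0 + 1/4·1/2 = 1/4.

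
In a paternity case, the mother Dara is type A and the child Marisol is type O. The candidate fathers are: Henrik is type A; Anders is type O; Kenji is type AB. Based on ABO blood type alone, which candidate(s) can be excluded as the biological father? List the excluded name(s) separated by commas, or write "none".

A candidate is excluded only if no genotype consistent with his phenotype could produce a type O child with a type A mother.
Kenji (type AB): no genotype consistent with that phenotype can produce a type-O child with a type-A mother.

Kenji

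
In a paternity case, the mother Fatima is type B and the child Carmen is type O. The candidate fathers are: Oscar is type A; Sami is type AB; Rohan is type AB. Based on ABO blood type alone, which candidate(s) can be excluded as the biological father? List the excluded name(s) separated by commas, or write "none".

Sami, Rohan

A candidate is excluded only if no genotype consistent with his phenotype could produce a type O child with a type B mother.
Sami (type AB): no genotype consistent with that phenotype can produce a type-O child with a type-B mother.
Rohan (type AB): no genotype consistent with that phenotype can produce a type-O child with a type-B mother.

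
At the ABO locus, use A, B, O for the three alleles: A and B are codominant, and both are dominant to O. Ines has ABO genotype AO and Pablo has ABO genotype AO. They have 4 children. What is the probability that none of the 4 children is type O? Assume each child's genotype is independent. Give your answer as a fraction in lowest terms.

81/256

ABO cross AO × AO → 1/4 O, 3/4 A.
So P(type O) = 1/4 per child.
P(not type O) = 3/4 for one child; (3/4)^4 = 81/256.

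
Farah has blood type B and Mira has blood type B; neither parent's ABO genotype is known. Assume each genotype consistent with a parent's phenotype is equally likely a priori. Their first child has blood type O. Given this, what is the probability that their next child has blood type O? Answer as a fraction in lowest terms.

Possible genotypes: Farah ∈ {BB, BO}; Mira ∈ {BB, BO}.
Weight each parental genotype pair by prior × P(type-O child):
  BO × BO: posterior weight 1; P(next child type O) = 1/4.
Weighted sum = 1/4.

1/4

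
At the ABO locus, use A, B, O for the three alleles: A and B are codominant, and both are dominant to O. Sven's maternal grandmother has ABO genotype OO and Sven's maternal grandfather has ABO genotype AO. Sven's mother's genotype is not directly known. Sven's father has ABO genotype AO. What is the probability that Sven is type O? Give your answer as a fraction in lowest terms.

Sven's mother's ABO genotype from OO × AO: 1/2 AO, 1/2 OO.
Crossing each possibility with the father AO and summing P(type O): 1/2·1/4 + 1/2·1/2 = 3/8.

3/8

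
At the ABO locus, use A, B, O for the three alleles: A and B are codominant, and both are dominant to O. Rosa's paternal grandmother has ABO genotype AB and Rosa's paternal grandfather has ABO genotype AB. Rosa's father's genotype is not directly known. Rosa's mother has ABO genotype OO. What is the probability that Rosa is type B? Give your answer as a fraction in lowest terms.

1/2

Rosa's father's ABO genotype from AB × AB: 1/4 AA, 1/2 AB, 1/4 BB.
Crossing each possibility with the mother OO and summing P(type B): 1/4·0 + 1/2·1/2 + 1/4·1 = 1/2.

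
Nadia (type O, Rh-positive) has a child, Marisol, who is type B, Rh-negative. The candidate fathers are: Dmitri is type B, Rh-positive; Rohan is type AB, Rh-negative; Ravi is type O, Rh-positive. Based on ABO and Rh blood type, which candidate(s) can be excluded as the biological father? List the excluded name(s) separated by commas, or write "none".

Ravi

A candidate is excluded only if no genotype consistent with his phenotype could produce a type B, Rh-negative child with a type O, Rh-positive mother.
Ravi (type O, Rh+): no genotype consistent with that phenotype can produce a type-B Rh- child with a type-O mother.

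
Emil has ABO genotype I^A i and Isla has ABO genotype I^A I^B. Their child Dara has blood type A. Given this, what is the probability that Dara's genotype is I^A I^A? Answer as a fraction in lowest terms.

1/2

Cross I^A i × I^A I^B → 1/4 I^A I^A, 1/4 I^A I^B, 1/4 I^A i, 1/4 I^B i.
Type-A genotypes among offspring: I^A I^A (1/4), I^A i (1/4); total 1/2.
P(I^A I^A | type A) = (1/4) / (1/2) = 1/2.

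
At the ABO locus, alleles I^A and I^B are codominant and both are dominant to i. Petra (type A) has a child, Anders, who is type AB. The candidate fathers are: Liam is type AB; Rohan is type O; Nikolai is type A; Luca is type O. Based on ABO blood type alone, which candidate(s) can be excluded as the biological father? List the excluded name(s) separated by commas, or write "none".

A candidate is excluded only if no genotype consistent with his phenotype could produce a type AB child with a type A mother.
Rohan (type O): no genotype consistent with that phenotype can produce a type-AB child with a type-A mother.
Nikolai (type A): no genotype consistent with that phenotype can produce a type-AB child with a type-A mother.
Luca (type O): no genotype consistent with that phenotype can produce a type-AB child with a type-A mother.

Rohan, Nikolai, Luca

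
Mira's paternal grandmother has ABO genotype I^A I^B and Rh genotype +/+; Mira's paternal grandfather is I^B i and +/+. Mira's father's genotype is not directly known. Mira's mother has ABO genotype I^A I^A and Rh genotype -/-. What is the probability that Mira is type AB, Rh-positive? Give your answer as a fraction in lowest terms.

Mira's father's ABO genotype from I^A I^B × I^B i: 1/4 I^A I^B, 1/4 I^A i, 1/4 I^B I^B, 1/4 I^B i.
Crossing each possibility with the mother I^A I^A and summing P(type AB): 1/4·1/2 + 1/4·0 + 1/4·1 + 1/4·1/2 = 1/2.
Similarly for Rh via the father's Rh distribution: P(Rh+) = 1.
Independent loci: 1/2 × 1 = 1/2.

1/2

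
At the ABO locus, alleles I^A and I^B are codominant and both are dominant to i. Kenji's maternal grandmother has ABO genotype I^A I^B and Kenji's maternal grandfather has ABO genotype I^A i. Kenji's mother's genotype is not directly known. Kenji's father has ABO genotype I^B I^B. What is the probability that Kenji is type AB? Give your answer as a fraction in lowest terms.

Kenji's mother's ABO genotype from I^A I^B × I^A i: 1/4 I^A I^A, 1/4 I^A I^B, 1/4 I^A i, 1/4 I^B i.
Crossing each possibility with the father I^B I^B and summing P(type AB): 1/4·1 + 1/4·1/2 + 1/4·1/2 + 1/4·0 = 1/2.

1/2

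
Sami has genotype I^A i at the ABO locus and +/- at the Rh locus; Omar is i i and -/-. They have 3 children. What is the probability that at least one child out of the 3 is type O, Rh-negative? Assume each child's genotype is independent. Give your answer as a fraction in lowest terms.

ABO cross I^A i × i i → 1/2 O, 1/2 A.
Rh cross +/- × -/- → 1/2 Rh+, 1/2 Rh-; so P(type O, Rh-negative) = 1/2 × 1/2 = 1/4 per child.
P(none) = (3/4)^3 = 27/64; P(at least one) = 1 − 27/64 = 37/64.

37/64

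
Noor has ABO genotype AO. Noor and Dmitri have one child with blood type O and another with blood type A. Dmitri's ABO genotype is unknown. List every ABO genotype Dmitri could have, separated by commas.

AO, BO, OO

For each candidate genotype of Dmitri, check whether crossing it with AO can produce every observed child phenotype.
  AA → possible child types {A} ✗
  AB → possible child types {A, B, AB} ✗
  AO → possible child types {O, A} ✓
  BB → possible child types {B, AB} ✗
  BO → possible child types {O, A, B, AB} ✓
  OO → possible child types {O, A} ✓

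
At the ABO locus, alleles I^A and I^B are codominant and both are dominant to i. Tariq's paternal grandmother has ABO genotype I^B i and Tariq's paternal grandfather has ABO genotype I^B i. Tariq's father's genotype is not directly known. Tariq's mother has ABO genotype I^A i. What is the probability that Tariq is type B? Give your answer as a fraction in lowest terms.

1/4

Tariq's father's ABO genotype from I^B i × I^B i: 1/4 I^B I^B, 1/2 I^B i, 1/4 i i.
Crossing each possibility with the mother I^A i and summing P(type B): 1/4·1/2 + 1/2·1/4 + 1/4·0 = 1/4.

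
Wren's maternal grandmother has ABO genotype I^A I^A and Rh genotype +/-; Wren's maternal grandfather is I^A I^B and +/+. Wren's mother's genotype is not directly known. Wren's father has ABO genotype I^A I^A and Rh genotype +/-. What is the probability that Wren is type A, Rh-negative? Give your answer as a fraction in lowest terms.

3/32

Wren's mother's ABO genotype from I^A I^A × I^A I^B: 1/2 I^A I^A, 1/2 I^A I^B.
Crossing each possibility with the father I^A I^A and summing P(type A): 1/2·1 + 1/2·1/2 = 3/4.
Similarly for Rh via the mother's Rh distribution: P(Rh-) = 1/8.
Independent loci: 3/4 × 1/8 = 3/32.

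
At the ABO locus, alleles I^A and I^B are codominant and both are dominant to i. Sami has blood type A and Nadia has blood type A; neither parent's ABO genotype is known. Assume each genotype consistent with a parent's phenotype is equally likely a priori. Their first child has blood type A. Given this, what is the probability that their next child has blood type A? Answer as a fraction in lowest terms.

19/20

Possible genotypes: Sami ∈ {I^A I^A, I^A i}; Nadia ∈ {I^A I^A, I^A i}.
Weight each parental genotype pair by prior × P(type-A child):
  I^A I^A × I^A I^A: posterior weight 4/15; P(next child type A) = 1.
  I^A I^A × I^A i: posterior weight 4/15; P(next child type A) = 1.
  I^A i × I^A I^A: posterior weight 4/15; P(next child type A) = 1.
  I^A i × I^A i: posterior weight 1/5; P(next child type A) = 3/4.
Weighted sum = 19/20.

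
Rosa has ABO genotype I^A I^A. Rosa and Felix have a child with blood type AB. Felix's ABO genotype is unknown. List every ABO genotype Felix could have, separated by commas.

I^A I^B, I^B I^B, I^B i

For each candidate genotype of Felix, check whether crossing it with I^A I^A can produce every observed child phenotype.
  I^A I^A → possible child types {A} ✗
  I^A I^B → possible child types {A, AB} ✓
  I^A i → possible child types {A} ✗
  I^B I^B → possible child types {AB} ✓
  I^B i → possible child types {A, AB} ✓
  i i → possible child types {A} ✗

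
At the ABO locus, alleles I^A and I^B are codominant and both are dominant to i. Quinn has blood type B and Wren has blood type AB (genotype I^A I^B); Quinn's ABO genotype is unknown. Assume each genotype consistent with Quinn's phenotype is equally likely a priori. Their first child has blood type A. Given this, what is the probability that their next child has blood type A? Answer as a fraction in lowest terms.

1/4

Possible genotypes: Quinn ∈ {I^B I^B, I^B i}; Wren ∈ {I^A I^B}.
Weight each parental genotype pair by prior × P(type-A child):
  I^B i × I^A I^B: posterior weight 1; P(next child type A) = 1/4.
Weighted sum = 1/4.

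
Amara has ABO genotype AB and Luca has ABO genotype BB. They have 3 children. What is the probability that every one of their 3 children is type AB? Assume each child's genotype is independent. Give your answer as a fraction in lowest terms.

1/8

ABO cross AB × BB → 1/2 B, 1/2 AB.
So P(type AB) = 1/2 per child.
All 3 independent: (1/2)^3 = 1/8.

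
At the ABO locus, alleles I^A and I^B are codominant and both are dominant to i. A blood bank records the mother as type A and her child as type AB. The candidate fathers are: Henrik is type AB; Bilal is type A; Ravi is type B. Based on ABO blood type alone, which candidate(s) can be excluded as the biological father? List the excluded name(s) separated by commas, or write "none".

Bilal

A candidate is excluded only if no genotype consistent with his phenotype could produce a type AB child with a type A mother.
Bilal (type A): no genotype consistent with that phenotype can produce a type-AB child with a type-A mother.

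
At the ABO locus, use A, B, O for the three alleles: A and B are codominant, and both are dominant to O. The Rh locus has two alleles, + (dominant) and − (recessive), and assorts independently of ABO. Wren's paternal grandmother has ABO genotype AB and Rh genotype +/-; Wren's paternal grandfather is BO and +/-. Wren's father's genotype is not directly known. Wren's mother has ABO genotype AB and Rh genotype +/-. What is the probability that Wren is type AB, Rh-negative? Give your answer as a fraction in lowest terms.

Wren's father's ABO genotype from AB × BO: 1/4 AB, 1/4 AO, 1/4 BB, 1/4 BO.
Crossing each possibility with the mother AB and summing P(type AB): 1/4·1/2 + 1/4·1/4 + 1/4·1/2 + 1/4·1/4 = 3/8.
Similarly for Rh via the father's Rh distribution: P(Rh-) = 1/4.
Independent loci: 3/8 × 1/4 = 3/32.

3/32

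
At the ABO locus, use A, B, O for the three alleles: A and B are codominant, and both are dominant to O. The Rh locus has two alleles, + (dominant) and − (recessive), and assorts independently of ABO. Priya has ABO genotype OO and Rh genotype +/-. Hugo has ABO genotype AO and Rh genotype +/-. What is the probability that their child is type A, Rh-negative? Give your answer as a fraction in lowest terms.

1/8

ABO cross OO × AO → offspring phenotypes: 1/2 O, 1/2 A.
Rh cross +/- × +/- → 3/4 Rh+, 1/4 Rh-.
Independent loci: P(type A, Rh-negative) = 1/2 × 1/4 = 1/8.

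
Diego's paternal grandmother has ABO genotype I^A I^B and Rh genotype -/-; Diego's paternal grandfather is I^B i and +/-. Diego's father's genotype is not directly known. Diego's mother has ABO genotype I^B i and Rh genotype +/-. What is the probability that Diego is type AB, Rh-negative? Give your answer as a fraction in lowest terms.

3/64

Diego's father's ABO genotype from I^A I^B × I^B i: 1/4 I^A I^B, 1/4 I^A i, 1/4 I^B I^B, 1/4 I^B i.
Crossing each possibility with the mother I^B i and summing P(type AB): 1/4·1/4 + 1/4·1/4 + 1/4·0 + 1/4·0 = 1/8.
Similarly for Rh via the father's Rh distribution: P(Rh-) = 3/8.
Independent loci: 1/8 × 3/8 = 3/64.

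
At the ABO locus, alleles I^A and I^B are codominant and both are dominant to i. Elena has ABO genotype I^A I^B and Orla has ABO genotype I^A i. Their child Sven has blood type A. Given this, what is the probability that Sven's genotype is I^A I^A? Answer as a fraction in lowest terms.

Cross I^A I^B × I^A i → 1/4 I^A I^A, 1/4 I^A I^B, 1/4 I^A i, 1/4 I^B i.
Type-A genotypes among offspring: I^A I^A (1/4), I^A i (1/4); total 1/2.
P(I^A I^A | type A) = (1/4) / (1/2) = 1/2.

1/2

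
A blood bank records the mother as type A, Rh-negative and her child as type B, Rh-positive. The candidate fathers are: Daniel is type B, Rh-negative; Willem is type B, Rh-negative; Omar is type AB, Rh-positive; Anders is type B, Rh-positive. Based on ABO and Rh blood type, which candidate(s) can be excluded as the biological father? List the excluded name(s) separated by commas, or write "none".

Daniel, Willem

A candidate is excluded only if no genotype consistent with his phenotype could produce a type B, Rh-positive child with a type A, Rh-negative mother.
Daniel (type B, Rh-): no genotype consistent with that phenotype can produce a type-B Rh+ child with a type-A mother.
Willem (type B, Rh-): no genotype consistent with that phenotype can produce a type-B Rh+ child with a type-A mother.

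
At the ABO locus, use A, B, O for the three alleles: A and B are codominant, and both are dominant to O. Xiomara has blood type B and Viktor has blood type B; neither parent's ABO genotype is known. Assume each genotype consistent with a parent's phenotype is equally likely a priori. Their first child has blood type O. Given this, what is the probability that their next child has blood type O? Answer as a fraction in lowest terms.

Possible genotypes: Xiomara ∈ {BB, BO}; Viktor ∈ {BB, BO}.
Weight each parental genotype pair by prior × P(type-O child):
  BO × BO: posterior weight 1; P(next child type O) = 1/4.
Weighted sum = 1/4.

1/4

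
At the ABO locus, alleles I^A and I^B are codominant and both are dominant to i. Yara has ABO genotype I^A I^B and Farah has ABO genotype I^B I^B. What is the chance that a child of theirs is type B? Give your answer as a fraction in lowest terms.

ABO cross I^A I^B × I^B I^B → offspring phenotypes: 1/2 B, 1/2 AB.
So P(type B) = 1/2.

1/2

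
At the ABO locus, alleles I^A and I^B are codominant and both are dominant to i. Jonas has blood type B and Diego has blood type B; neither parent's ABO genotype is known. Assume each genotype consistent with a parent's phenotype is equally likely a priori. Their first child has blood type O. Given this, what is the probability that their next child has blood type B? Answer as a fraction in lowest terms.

Possible genotypes: Jonas ∈ {I^B I^B, I^B i}; Diego ∈ {I^B I^B, I^B i}.
Weight each parental genotype pair by prior × P(type-O child):
  I^B i × I^B i: posterior weight 1; P(next child type B) = 3/4.
Weighted sum = 3/4.

3/4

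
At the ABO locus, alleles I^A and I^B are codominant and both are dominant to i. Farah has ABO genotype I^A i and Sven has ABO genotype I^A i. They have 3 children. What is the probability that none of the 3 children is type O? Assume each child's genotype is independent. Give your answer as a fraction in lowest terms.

ABO cross I^A i × I^A i → 1/4 O, 3/4 A.
So P(type O) = 1/4 per child.
P(not type O) = 3/4 for one child; (3/4)^3 = 27/64.

27/64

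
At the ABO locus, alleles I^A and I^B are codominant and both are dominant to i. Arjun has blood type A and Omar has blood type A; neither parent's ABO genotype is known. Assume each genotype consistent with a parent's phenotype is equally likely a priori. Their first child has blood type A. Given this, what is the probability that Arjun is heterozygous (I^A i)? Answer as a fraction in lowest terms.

Possible genotypes: Arjun ∈ {I^A I^A, I^A i}; Omar ∈ {I^A I^A, I^A i}.
Weight each parental genotype pair by prior × P(type-A child):
  I^A I^A × I^A I^A: posterior weight 4/15.
  I^A I^A × I^A i: posterior weight 4/15.
  I^A i × I^A I^A: posterior weight 4/15.
  I^A i × I^A i: posterior weight 1/5.
Sum the posterior weight over pairs where Arjun is I^A i: 7/15.

7/15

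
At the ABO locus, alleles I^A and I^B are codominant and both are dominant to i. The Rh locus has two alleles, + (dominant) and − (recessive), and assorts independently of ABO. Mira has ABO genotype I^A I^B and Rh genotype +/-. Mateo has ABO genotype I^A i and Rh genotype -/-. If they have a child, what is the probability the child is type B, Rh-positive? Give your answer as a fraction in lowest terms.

1/8

ABO cross I^A I^B × I^A i → offspring phenotypes: 1/2 A, 1/4 B, 1/4 AB.
Rh cross +/- × -/- → 1/2 Rh+, 1/2 Rh-.
Independent loci: P(type B, Rh-positive) = 1/4 × 1/2 = 1/8.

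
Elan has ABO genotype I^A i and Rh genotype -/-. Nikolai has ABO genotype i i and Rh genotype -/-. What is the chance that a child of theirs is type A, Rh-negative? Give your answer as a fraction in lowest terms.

ABO cross I^A i × i i → offspring phenotypes: 1/2 O, 1/2 A.
Rh cross -/- × -/- → 1 Rh-.
Independent loci: P(type A, Rh-negative) = 1/2 × 1 = 1/2.

1/2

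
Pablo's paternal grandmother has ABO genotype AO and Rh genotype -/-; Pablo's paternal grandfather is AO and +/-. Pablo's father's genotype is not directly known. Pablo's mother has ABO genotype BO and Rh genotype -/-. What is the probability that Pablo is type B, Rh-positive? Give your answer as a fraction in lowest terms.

Pablo's father's ABO genotype from AO × AO: 1/4 AA, 1/2 AO, 1/4 OO.
Crossing each possibility with the mother BO and summing P(type B): 1/4·0 + 1/2·1/4 + 1/4·1/2 = 1/4.
Similarly for Rh via the father's Rh distribution: P(Rh+) = 1/4.
Independent loci: 1/4 × 1/4 = 1/16.

1/16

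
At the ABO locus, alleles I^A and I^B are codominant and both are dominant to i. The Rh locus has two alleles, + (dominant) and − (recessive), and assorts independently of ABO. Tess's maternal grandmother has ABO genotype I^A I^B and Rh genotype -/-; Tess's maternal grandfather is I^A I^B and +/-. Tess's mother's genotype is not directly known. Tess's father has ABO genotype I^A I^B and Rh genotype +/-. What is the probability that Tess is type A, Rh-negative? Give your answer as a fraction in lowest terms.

3/32

Tess's mother's ABO genotype from I^A I^B × I^A I^B: 1/4 I^A I^A, 1/2 I^A I^B, 1/4 I^B I^B.
Crossing each possibility with the father I^A I^B and summing P(type A): 1/4·1/2 + 1/2·1/4 + 1/4·0 = 1/4.
Similarly for Rh via the mother's Rh distribution: P(Rh-) = 3/8.
Independent loci: 1/4 × 3/8 = 3/32.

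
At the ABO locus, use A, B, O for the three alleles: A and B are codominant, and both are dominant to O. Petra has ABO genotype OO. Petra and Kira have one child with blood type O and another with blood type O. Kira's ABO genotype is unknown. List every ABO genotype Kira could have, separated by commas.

For each candidate genotype of Kira, check whether crossing it with OO can produce every observed child phenotype.
  AA → possible child types {A} ✗
  AB → possible child types {A, B} ✗
  AO → possible child types {O, A} ✓
  BB → possible child types {B} ✗
  BO → possible child types {O, B} ✓
  OO → possible child types {O} ✓

AO, BO, OO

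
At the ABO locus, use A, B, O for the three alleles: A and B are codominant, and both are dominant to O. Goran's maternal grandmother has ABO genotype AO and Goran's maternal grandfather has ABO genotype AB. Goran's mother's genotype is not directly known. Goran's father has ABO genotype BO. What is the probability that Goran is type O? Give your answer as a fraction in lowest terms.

1/8

Goran's mother's ABO genotype from AO × AB: 1/4 AA, 1/4 AB, 1/4 AO, 1/4 BO.
Crossing each possibility with the father BO and summing P(type O): 1/4·0 + 1/4·0 + 1/4·1/4 + 1/4·1/4 = 1/8.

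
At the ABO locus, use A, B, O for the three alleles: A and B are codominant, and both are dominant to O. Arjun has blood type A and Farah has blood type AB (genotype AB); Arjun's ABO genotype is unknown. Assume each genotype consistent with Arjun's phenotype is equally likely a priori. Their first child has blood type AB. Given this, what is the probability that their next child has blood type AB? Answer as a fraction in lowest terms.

5/12

Possible genotypes: Arjun ∈ {AA, AO}; Farah ∈ {AB}.
Weight each parental genotype pair by prior × P(type-AB child):
  AA × AB: posterior weight 2/3; P(next child type AB) = 1/2.
  AO × AB: posterior weight 1/3; P(next child type AB) = 1/4.
Weighted sum = 5/12.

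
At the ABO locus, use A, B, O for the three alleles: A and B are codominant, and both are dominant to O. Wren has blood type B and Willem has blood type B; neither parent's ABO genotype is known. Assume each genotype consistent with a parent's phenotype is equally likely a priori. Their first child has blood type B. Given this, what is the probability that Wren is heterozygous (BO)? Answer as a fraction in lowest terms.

Possible genotypes: Wren ∈ {BB, BO}; Willem ∈ {BB, BO}.
Weight each parental genotype pair by prior × P(type-B child):
  BB × BB: posterior weight 4/15.
  BB × BO: posterior weight 4/15.
  BO × BB: posterior weight 4/15.
  BO × BO: posterior weight 1/5.
Sum the posterior weight over pairs where Wren is BO: 7/15.

7/15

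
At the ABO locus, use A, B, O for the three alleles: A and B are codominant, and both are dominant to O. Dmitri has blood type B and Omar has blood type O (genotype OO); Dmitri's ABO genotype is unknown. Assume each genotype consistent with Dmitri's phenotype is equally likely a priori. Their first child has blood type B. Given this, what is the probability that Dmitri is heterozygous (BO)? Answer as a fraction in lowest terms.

1/3

Possible genotypes: Dmitri ∈ {BB, BO}; Omar ∈ {OO}.
Weight each parental genotype pair by prior × P(type-B child):
  BB × OO: posterior weight 2/3.
  BO × OO: posterior weight 1/3.
Sum the posterior weight over pairs where Dmitri is BO: 1/3.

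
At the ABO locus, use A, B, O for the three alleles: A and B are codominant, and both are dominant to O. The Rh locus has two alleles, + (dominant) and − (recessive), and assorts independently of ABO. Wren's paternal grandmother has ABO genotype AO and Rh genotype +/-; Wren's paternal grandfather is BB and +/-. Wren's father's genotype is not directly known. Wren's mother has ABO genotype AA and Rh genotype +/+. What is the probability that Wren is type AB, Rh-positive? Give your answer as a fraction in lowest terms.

Wren's father's ABO genotype from AO × BB: 1/2 AB, 1/2 BO.
Crossing each possibility with the mother AA and summing P(type AB): 1/2·1/2 + 1/2·1/2 = 1/2.
Similarly for Rh via the father's Rh distribution: P(Rh+) = 1.
Independent loci: 1/2 × 1 = 1/2.

1/2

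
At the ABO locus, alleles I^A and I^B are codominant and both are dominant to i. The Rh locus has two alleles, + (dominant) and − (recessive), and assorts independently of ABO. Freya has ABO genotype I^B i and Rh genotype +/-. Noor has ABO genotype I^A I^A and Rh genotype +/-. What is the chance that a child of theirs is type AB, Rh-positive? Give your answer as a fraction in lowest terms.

3/8

ABO cross I^B i × I^A I^A → offspring phenotypes: 1/2 A, 1/2 AB.
Rh cross +/- × +/- → 3/4 Rh+, 1/4 Rh-.
Independent loci: P(type AB, Rh-positive) = 1/2 × 3/4 = 3/8.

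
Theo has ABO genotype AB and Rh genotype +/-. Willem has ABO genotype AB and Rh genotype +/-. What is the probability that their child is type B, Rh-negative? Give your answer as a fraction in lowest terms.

1/16

ABO cross AB × AB → offspring phenotypes: 1/4 A, 1/4 B, 1/2 AB.
Rh cross +/- × +/- → 3/4 Rh+, 1/4 Rh-.
Independent loci: P(type B, Rh-negative) = 1/4 × 1/4 = 1/16.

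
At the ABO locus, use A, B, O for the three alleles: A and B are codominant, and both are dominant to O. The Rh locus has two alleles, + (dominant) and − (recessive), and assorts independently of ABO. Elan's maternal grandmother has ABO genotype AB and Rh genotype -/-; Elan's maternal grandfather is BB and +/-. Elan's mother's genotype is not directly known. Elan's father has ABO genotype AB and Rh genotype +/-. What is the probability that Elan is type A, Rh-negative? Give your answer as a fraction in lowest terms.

Elan's mother's ABO genotype from AB × BB: 1/2 AB, 1/2 BB.
Crossing each possibility with the father AB and summing P(type A): 1/2·1/4 + 1/2·0 = 1/8.
Similarly for Rh via the mother's Rh distribution: P(Rh-) = 3/8.
Independent loci: 1/8 × 3/8 = 3/64.

3/64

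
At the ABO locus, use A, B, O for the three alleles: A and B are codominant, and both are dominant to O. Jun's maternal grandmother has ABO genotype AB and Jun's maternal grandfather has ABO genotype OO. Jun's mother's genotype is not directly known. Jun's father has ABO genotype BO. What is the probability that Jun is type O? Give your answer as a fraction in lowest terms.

1/4

Jun's mother's ABO genotype from AB × OO: 1/2 AO, 1/2 BO.
Crossing each possibility with the father BO and summing P(type O): 1/2·1/4 + 1/2·1/4 = 1/4.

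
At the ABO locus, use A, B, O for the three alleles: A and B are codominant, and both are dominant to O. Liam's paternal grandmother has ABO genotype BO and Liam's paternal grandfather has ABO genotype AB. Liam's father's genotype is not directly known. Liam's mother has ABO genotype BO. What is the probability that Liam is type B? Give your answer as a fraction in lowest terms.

Liam's father's ABO genotype from BO × AB: 1/4 AB, 1/4 AO, 1/4 BB, 1/4 BO.
Crossing each possibility with the mother BO and summing P(type B): 1/4·1/2 + 1/4·1/4 + 1/4·1 + 1/4·3/4 = 5/8.

5/8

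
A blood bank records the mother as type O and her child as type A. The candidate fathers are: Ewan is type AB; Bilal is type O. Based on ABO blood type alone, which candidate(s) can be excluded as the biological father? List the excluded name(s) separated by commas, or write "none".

Bilal

A candidate is excluded only if no genotype consistent with his phenotype could produce a type A child with a type O mother.
Bilal (type O): no genotype consistent with that phenotype can produce a type-A child with a type-O mother.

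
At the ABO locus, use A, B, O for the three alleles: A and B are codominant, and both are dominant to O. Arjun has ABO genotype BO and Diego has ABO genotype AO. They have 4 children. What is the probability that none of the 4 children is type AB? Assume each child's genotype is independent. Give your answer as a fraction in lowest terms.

81/256

ABO cross BO × AO → 1/4 O, 1/4 A, 1/4 B, 1/4 AB.
So P(type AB) = 1/4 per child.
P(not type AB) = 3/4 for one child; (3/4)^4 = 81/256.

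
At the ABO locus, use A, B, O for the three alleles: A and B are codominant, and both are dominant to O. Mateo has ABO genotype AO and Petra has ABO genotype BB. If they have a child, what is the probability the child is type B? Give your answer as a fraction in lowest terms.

ABO cross AO × BB → offspring phenotypes: 1/2 B, 1/2 AB.
So P(type B) = 1/2.

1/2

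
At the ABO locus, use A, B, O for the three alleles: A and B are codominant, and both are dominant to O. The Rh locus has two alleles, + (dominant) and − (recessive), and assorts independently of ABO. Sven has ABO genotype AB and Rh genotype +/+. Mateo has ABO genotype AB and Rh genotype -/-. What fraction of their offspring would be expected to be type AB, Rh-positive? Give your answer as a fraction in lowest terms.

ABO cross AB × AB → offspring phenotypes: 1/4 A, 1/4 B, 1/2 AB.
Rh cross +/+ × -/- → 1 Rh+.
Independent loci: P(type AB, Rh-positive) = 1/2 × 1 = 1/2.

1/2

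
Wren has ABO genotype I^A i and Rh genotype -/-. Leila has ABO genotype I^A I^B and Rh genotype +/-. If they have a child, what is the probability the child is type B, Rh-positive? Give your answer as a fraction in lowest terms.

ABO cross I^A i × I^A I^B → offspring phenotypes: 1/2 A, 1/4 B, 1/4 AB.
Rh cross -/- × +/- → 1/2 Rh+, 1/2 Rh-.
Independent loci: P(type B, Rh-positive) = 1/4 × 1/2 = 1/8.

1/8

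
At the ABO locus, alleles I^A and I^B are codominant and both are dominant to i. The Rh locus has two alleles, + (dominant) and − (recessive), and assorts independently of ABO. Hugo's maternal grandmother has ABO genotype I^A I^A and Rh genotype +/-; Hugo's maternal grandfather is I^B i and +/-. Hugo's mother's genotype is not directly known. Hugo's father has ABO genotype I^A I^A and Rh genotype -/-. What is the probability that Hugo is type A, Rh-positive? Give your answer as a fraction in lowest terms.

3/8

Hugo's mother's ABO genotype from I^A I^A × I^B i: 1/2 I^A I^B, 1/2 I^A i.
Crossing each possibility with the father I^A I^A and summing P(type A): 1/2·1/2 + 1/2·1 = 3/4.
Similarly for Rh via the mother's Rh distribution: P(Rh+) = 1/2.
Independent loci: 3/4 × 1/2 = 3/8.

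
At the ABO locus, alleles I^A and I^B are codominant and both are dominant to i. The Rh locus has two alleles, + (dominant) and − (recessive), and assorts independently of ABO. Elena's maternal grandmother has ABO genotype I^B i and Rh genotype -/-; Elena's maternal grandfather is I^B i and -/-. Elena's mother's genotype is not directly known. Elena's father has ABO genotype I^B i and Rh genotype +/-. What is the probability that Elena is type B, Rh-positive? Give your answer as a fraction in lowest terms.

3/8

Elena's mother's ABO genotype from I^B i × I^B i: 1/4 I^B I^B, 1/2 I^B i, 1/4 i i.
Crossing each possibility with the father I^B i and summing P(type B): 1/4·1 + 1/2·3/4 + 1/4·1/2 = 3/4.
Similarly for Rh via the mother's Rh distribution: P(Rh+) = 1/2.
Independent loci: 3/4 × 1/2 = 3/8.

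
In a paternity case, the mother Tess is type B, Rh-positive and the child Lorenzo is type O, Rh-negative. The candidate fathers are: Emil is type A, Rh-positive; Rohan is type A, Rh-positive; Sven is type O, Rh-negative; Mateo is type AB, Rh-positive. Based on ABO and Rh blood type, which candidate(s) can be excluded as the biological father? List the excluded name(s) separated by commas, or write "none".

Mateo

A candidate is excluded only if no genotype consistent with his phenotype could produce a type O, Rh-negative child with a type B, Rh-positive mother.
Mateo (type AB, Rh+): no genotype consistent with that phenotype can produce a type-O Rh- child with a type-B mother.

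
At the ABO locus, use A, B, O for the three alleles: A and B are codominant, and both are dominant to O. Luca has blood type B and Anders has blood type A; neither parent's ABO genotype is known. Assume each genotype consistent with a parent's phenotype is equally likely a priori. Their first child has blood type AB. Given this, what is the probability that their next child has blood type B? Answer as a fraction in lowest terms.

5/36

Possible genotypes: Luca ∈ {BB, BO}; Anders ∈ {AA, AO}.
Weight each parental genotype pair by prior × P(type-AB child):
  BB × AA: posterior weight 4/9; P(next child type B) = 0.
  BB × AO: posterior weight 2/9; P(next child type B) = 1/2.
  BO × AA: posterior weight 2/9; P(next child type B) = 0.
  BO × AO: posterior weight 1/9; P(next child type B) = 1/4.
Weighted sum = 5/36.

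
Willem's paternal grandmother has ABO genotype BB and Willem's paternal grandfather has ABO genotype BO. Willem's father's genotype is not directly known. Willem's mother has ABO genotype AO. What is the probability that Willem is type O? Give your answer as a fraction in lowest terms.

1/8

Willem's father's ABO genotype from BB × BO: 1/2 BB, 1/2 BO.
Crossing each possibility with the mother AO and summing P(type O): 1/2·0 + 1/2·1/4 = 1/8.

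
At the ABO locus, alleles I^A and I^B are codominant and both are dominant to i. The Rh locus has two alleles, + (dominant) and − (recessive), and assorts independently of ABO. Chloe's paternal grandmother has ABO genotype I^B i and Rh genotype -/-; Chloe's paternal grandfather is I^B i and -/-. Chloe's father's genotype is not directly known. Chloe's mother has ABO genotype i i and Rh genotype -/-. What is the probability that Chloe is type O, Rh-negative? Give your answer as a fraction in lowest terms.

Chloe's father's ABO genotype from I^B i × I^B i: 1/4 I^B I^B, 1/2 I^B i, 1/4 i i.
Crossing each possibility with the mother i i and summing P(type O): 1/4·0 + 1/2·1/2 + 1/4·1 = 1/2.
Similarly for Rh via the father's Rh distribution: P(Rh-) = 1.
Independent loci: 1/2 × 1 = 1/2.

1/2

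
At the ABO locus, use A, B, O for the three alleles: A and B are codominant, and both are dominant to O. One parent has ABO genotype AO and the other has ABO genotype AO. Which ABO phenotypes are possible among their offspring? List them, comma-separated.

O, A

Gametes from AO × AO give offspring ABO genotypes AA, AO, OO, i.e. phenotypes O, A.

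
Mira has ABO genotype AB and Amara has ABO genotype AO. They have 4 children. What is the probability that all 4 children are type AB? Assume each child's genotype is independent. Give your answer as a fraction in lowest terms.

1/256

ABO cross AB × AO → 1/2 A, 1/4 B, 1/4 AB.
So P(type AB) = 1/4 per child.
All 4 independent: (1/4)^4 = 1/256.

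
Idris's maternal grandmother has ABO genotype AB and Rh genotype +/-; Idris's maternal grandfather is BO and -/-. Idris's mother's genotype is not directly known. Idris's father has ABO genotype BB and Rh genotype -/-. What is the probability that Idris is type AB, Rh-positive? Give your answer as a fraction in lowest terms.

1/16

Idris's mother's ABO genotype from AB × BO: 1/4 AB, 1/4 AO, 1/4 BB, 1/4 BO.
Crossing each possibility with the father BB and summing P(type AB): 1/4·1/2 + 1/4·1/2 + 1/4·0 + 1/4·0 = 1/4.
Similarly for Rh via the mother's Rh distribution: P(Rh+) = 1/4.
Independent loci: 1/4 × 1/4 = 1/16.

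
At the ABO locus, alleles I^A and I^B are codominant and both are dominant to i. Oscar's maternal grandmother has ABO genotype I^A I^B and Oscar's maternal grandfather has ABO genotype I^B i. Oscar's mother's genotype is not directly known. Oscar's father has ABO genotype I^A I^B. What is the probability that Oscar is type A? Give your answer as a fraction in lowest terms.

Oscar's mother's ABO genotype from I^A I^B × I^B i: 1/4 I^A I^B, 1/4 I^A i, 1/4 I^B I^B, 1/4 I^B i.
Crossing each possibility with the father I^A I^B and summing P(type A): 1/4·1/4 + 1/4·1/2 + 1/4·0 + 1/4·1/4 = 1/4.

1/4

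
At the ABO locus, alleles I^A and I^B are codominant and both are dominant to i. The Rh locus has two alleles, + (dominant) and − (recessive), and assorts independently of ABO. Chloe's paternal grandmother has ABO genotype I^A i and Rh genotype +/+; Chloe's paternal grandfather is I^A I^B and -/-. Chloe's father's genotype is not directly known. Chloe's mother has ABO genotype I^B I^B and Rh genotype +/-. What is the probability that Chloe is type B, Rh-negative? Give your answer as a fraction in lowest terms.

1/8

Chloe's father's ABO genotype from I^A i × I^A I^B: 1/4 I^A I^A, 1/4 I^A I^B, 1/4 I^A i, 1/4 I^B i.
Crossing each possibility with the mother I^B I^B and summing P(type B): 1/4·0 + 1/4·1/2 + 1/4·1/2 + 1/4·1 = 1/2.
Similarly for Rh via the father's Rh distribution: P(Rh-) = 1/4.
Independent loci: 1/2 × 1/4 = 1/8.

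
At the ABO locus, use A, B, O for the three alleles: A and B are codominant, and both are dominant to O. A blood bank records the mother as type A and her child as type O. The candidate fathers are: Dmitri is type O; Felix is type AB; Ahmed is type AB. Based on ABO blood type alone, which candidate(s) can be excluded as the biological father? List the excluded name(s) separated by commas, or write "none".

Felix, Ahmed

A candidate is excluded only if no genotype consistent with his phenotype could produce a type O child with a type A mother.
Felix (type AB): no genotype consistent with that phenotype can produce a type-O child with a type-A mother.
Ahmed (type AB): no genotype consistent with that phenotype can produce a type-O child with a type-A mother.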